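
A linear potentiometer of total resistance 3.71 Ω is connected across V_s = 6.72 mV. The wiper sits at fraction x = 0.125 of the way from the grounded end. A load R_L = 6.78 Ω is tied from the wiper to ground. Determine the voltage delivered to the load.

Split the track: R_lower = x·R_p = 0.4637 Ω, R_upper = (1−x)·R_p = 3.246 Ω.
(x·R_p) ‖ R_L = 0.4341 Ω.
V_out = 6.72 × 0.4341/(3.246 + 0.4341) = 0.7926 mV.

V_out ≈ 0.793 mV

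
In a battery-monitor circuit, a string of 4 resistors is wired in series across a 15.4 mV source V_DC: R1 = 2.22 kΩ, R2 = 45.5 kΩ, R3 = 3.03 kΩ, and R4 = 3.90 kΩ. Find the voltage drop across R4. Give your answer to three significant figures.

V ≈ 1.10 mV

Total series resistance ΣR = 2.22 + 45.5 + 3.03 + 3.90 = 54.65 kΩ.
Voltage divider: V = V_DC · (3.900 / 54.65) = 15.4 × 0.07136 = 1.099 mV.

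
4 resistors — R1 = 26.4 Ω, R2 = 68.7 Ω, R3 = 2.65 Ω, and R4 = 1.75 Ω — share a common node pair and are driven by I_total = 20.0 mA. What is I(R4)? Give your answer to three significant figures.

I ≈ 11.4 mA

ΣG = 1/26.4 + 1/68.7 + 1/2.65 + 1/1.75 = 1.001.
Current divider: I(R4) = I_total · G_k/ΣG = 20.0 × (0.5714/1.001) = 20.0 × 0.5707 = 11.41 mA.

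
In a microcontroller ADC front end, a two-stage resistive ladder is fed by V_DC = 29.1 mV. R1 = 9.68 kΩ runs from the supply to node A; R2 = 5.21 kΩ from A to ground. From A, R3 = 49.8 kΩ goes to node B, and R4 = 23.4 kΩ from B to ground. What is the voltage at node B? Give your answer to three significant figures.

Looking into the second stage from A: R3 + R4 = 73.20 kΩ appears in parallel with R2.
R2 ‖ (R3+R4) = 4.864 kΩ.
First divider: V_A = V_DC · 4.864/(9.68 + 4.864) = 9.732 mV.
Then the unloaded second divider: V_B = V_A × R4/(R3+R4) = 9.732 × 0.3197 = 3.111 mV.

V_B ≈ 3.11 mV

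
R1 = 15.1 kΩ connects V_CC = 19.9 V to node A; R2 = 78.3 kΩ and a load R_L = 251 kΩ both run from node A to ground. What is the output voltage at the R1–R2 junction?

The load sits in parallel with R2, giving an effective lower resistance R2' = R2·R_L/(R2+R_L) = 59.68 kΩ.
Voltage divider with the loaded lower leg: V_out = 19.9 × 59.68/(15.1 + 59.68) = 19.9 × 0.7981 = 15.88 V.
(Unloaded it would be 16.7 V; the load pulls it down.)

V_out ≈ 15.9 V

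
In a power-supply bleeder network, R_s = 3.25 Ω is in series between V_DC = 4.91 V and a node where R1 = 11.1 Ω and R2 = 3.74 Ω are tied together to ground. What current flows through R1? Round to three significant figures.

I ≈ 0.205 A

Combine the parallel branches: R_p = (1/11.1 + 1/3.74)⁻¹ = 2.797 Ω.
V_A by voltage divider: V_A = 4.91 × 2.797/(3.25 + 2.797) = 2.271 V.
I(R1) = V_A / R1 = 2.271/11.1 = 0.2046 A.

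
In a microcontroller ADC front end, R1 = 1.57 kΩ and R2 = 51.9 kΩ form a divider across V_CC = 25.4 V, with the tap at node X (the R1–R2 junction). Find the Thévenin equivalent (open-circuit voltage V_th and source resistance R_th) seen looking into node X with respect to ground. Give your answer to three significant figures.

V_th ≈ 24.7 V, R_th ≈ 1.52 kΩ

With X open, the divider is unloaded: V_th = 25.4 × 51.9/53.47 = 24.65 V.
Looking into X with the source shorted: R_th = R1·R2/(R1+R2) = 1.570 × 51.9/53.47 = 1.524 kΩ.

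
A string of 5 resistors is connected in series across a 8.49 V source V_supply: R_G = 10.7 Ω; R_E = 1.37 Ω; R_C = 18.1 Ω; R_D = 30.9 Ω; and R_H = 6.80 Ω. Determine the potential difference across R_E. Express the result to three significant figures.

V ≈ 0.171 V

Total series resistance ΣR = 10.7 + 1.37 + 18.1 + 30.9 + 6.80 = 67.87 Ω.
V = V_supply · R/ΣR = 8.49 × 0.02019 = 0.1714 V.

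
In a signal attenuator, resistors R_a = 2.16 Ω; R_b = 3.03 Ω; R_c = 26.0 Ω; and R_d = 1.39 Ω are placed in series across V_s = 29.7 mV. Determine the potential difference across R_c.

Series total: ΣR = 2.16 + 3.03 + 26.0 + 1.39 = 32.58 Ω.
Voltage divider: V = V_s · (26.00 / 32.58) = 29.7 × 0.7980 = 23.70 mV.

V ≈ 23.7 mV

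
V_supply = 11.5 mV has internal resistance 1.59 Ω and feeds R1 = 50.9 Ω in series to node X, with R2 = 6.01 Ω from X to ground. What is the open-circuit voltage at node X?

V_th ≈ 1.18 mV

R1' = 1.59 + 50.9 = 52.49 Ω (source resistance + R1).
Open-circuit (no load on X): V_th = V_supply · R2/(R1' + R2) = 11.5 × 6.01/(52.49 + 6.01) = 1.181 mV.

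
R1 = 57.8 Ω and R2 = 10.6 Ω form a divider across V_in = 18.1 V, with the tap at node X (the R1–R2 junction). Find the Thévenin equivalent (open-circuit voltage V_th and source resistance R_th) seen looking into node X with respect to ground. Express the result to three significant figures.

With X open, the divider is unloaded: V_th = 18.1 × 10.6/68.40 = 2.805 V.
Looking into X with the source shorted: R_th = R1·R2/(R1+R2) = 57.80 × 10.6/68.40 = 8.957 Ω.

V_th ≈ 2.80 V, R_th ≈ 8.96 Ω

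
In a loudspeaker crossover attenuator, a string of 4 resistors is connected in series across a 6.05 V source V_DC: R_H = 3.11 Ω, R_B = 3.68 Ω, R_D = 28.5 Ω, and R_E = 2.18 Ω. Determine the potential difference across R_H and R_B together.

V ≈ 1.10 V

Series total: ΣR = 3.11 + 3.68 + 28.5 + 2.18 = 37.47 Ω.
R_{R_H..R_B} = 3.11 + 3.68 = 6.790 Ω.
Voltage divider: V = V_DC · (6.790 / 37.47) = 6.05 × 0.1812 = 1.096 V.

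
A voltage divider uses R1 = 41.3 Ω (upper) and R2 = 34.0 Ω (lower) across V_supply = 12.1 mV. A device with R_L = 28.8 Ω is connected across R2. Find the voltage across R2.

V_out ≈ 3.32 mV

R2 ‖ R_L = (34.0 × 28.8)/(34.0 + 28.8) = 15.59 Ω.
Now apply the divider: V_out = 12.1 × 0.2741 = 3.316 mV.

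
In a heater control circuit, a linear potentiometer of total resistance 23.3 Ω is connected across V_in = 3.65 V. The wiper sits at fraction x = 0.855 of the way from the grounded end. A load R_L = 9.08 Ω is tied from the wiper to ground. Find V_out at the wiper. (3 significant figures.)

V_out ≈ 2.37 V

Lower segment x·R_p = 19.92 Ω; upper segment (1−x)·R_p = 3.379 Ω.
Lower segment in parallel with the load: 19.92 ‖ 9.08 = 6.237 Ω.
Then V_out = V_in · 6.237/(3.379 + 6.237) = 2.368 V.
(Unloaded: V_out = x·V_in = 3.12 V.)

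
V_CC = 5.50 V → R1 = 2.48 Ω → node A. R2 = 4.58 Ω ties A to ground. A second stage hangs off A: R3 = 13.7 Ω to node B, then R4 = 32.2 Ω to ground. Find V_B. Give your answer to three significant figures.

Looking into the second stage from A: R3 + R4 = 45.90 Ω appears in parallel with R2.
Effective lower resistance at A: R2 ‖ 45.90 = 4.164 Ω.
So V_A = 5.50 × 0.6268 = 3.447 V.
Stage 2 is unloaded, so V_B = V_A · R4/(R3+R4) = 3.447 × 32.2/45.90 = 2.418 V.

V_B ≈ 2.42 V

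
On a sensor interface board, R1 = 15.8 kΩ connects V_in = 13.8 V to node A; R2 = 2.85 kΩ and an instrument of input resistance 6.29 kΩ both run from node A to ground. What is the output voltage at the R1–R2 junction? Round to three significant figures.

V_out ≈ 1.52 V

The load sits in parallel with R2, giving an effective lower resistance R2' = R2·R_L/(R2+R_L) = 1.961 kΩ.
Then V_out = V_in · R2'/(R1 + R2') = 13.8 × 1.961/17.76 = 1.524 V.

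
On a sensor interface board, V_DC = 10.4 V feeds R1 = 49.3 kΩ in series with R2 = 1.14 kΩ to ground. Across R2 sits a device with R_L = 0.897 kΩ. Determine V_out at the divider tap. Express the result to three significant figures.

First combine the lower leg with the load: R2 ‖ R_L = 0.5020 kΩ.
Voltage divider with the loaded lower leg: V_out = 10.4 × 0.5020/(49.3 + 0.5020) = 10.4 × 0.01008 = 0.1048 V.
(Unloaded it would be 0.235 V; the load pulls it down.)

V_out ≈ 0.105 V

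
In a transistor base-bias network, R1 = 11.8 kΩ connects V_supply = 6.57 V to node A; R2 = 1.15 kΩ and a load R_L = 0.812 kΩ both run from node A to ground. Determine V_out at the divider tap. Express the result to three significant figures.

The load sits in parallel with R2, giving an effective lower resistance R2' = R2·R_L/(R2+R_L) = 0.4759 kΩ.
Then V_out = V_supply · R2'/(R1 + R2') = 6.57 × 0.4759/12.28 = 0.2547 V.

V_out ≈ 0.255 V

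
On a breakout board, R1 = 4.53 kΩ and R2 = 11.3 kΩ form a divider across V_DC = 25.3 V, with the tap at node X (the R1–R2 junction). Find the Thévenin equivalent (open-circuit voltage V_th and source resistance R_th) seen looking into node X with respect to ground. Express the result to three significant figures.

With X open, the divider is unloaded: V_th = 25.3 × 11.3/15.83 = 18.06 V.
Zeroing V_DC shorts the top of R1 to ground, so R_th = R1 ‖ R2 = 3.234 kΩ.

V_th ≈ 18.1 V, R_th ≈ 3.23 kΩ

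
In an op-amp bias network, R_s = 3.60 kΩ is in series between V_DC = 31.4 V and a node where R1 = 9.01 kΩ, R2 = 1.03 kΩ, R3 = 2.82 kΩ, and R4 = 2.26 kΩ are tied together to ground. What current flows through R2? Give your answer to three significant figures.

Combine the parallel branches: R_p = (1/9.01 + 1/1.03 + 1/2.82 + 1/2.26)⁻¹ = 0.5322 kΩ.
V_A by voltage divider: V_A = 31.4 × 0.5322/(3.60 + 0.5322) = 4.044 V.
I(R2) = V_A / R2 = 4.044/1.03 = 3.926 mA.

I ≈ 3.93 mA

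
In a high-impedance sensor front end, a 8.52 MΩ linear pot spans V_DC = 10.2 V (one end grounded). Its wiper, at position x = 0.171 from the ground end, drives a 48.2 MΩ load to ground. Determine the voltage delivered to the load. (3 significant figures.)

Split the track: R_lower = x·R_p = 1.457 MΩ, R_upper = (1−x)·R_p = 7.063 MΩ.
(x·R_p) ‖ R_L = 1.414 MΩ.
Loaded-divider output: V_out = 10.2 × 0.1668 = 1.702 V.
(Unloaded: V_out = x·V_DC = 1.74 V.)

V_out ≈ 1.70 V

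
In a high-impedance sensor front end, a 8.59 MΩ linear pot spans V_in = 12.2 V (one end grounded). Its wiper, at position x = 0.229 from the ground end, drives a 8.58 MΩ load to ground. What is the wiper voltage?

Lower segment x·R_p = 1.967 MΩ; upper segment (1−x)·R_p = 6.623 MΩ.
(x·R_p) ‖ R_L = 1.600 MΩ.
Loaded-divider output: V_out = 12.2 × 0.1946 = 2.374 V.
(Unloaded: V_out = x·V_in = 2.79 V.)

V_out ≈ 2.37 V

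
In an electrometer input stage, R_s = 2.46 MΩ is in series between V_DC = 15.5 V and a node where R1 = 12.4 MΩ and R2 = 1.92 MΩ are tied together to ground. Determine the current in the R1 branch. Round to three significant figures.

I ≈ 0.504 µA

Equivalent of the parallel group: R_p = 1.663 MΩ.
Node voltage V_A = V_DC · R_p/(R_s + R_p) = 15.5 × 0.4033 = 6.251 V.
I(R1) = V_A / R1 = 6.251/12.4 = 0.5041 µA.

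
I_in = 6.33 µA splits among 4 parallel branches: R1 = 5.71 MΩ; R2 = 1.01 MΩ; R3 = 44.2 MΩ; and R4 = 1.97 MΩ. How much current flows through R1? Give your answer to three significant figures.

ΣG = 1/5.71 + 1/1.01 + 1/44.2 + 1/1.97 = 1.695.
By the current-divider rule, I = I_in · G_k/ΣG = 6.33 × 0.1033 = 0.6538 µA.

I ≈ 0.654 µA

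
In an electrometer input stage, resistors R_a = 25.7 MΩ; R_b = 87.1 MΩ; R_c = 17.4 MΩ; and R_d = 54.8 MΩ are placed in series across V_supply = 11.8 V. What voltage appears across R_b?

Series total: ΣR = 25.7 + 87.1 + 17.4 + 54.8 = 185.0 MΩ.
By the voltage-divider rule, V = 11.8 × 87.10/185.0 = 5.556 V.

V ≈ 5.56 V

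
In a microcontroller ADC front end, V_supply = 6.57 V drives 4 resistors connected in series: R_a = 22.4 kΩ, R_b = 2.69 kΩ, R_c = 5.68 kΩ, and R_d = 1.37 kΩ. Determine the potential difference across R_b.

V ≈ 0.550 V

Total series resistance ΣR = 22.4 + 2.69 + 5.68 + 1.37 = 32.14 kΩ.
By the voltage-divider rule, V = 6.57 × 2.690/32.14 = 0.5499 V.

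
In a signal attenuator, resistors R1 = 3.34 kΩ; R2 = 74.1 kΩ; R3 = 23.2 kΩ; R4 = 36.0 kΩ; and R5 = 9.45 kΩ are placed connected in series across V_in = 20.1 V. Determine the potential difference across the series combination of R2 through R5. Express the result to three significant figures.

V ≈ 19.6 V

Series total: ΣR = 3.34 + 74.1 + 23.2 + 36.0 + 9.45 = 146.1 kΩ.
R_{R2..R5} = 74.1 + 23.2 + 36.0 + 9.45 = 142.8 kΩ.
By the voltage-divider rule, V = 20.1 × 142.8/146.1 = 19.64 V.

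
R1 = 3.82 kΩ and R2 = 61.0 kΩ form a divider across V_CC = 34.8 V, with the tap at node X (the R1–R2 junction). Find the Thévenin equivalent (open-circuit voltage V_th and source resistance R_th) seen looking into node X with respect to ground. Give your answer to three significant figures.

V_th ≈ 32.7 V, R_th ≈ 3.59 kΩ

Open-circuit (no load on X): V_th = V_CC · R2/(R1 + R2) = 34.8 × 61.0/(3.820 + 61.0) = 32.75 V.
Zeroing V_CC shorts the top of R1 to ground, so R_th = R1 ‖ R2 = 3.595 kΩ.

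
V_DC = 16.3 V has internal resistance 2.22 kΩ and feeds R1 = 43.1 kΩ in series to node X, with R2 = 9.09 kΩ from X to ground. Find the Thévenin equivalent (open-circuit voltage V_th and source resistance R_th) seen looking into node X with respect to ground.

V_th ≈ 2.72 V, R_th ≈ 7.57 kΩ

R1' = 2.22 + 43.1 = 45.32 kΩ (source resistance + R1).
Open-circuit (no load on X): V_th = V_DC · R2/(R1' + R2) = 16.3 × 9.09/(45.32 + 9.09) = 2.723 V.
Zeroing V_DC shorts the top of R1' to ground, so R_th = R1' ‖ R2 = 7.571 kΩ.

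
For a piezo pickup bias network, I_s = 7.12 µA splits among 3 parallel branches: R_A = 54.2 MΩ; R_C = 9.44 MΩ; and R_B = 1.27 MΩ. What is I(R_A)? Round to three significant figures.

I ≈ 0.144 µA

ΣG = 1/54.2 + 1/9.44 + 1/1.27 = 0.9118.
R_A takes the fraction G_k/ΣG = 0.01845/0.9118 = 0.02024, so I = 7.12 × 0.02024 = 0.1441 µA.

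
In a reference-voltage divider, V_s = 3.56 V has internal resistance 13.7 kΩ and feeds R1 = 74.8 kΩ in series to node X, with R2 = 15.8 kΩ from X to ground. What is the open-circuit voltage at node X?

V_th ≈ 0.539 V

R1' = 13.7 + 74.8 = 88.50 kΩ (source resistance + R1).
Open-circuit (no load on X): V_th = V_s · R2/(R1' + R2) = 3.56 × 15.8/(88.50 + 15.8) = 0.5393 V.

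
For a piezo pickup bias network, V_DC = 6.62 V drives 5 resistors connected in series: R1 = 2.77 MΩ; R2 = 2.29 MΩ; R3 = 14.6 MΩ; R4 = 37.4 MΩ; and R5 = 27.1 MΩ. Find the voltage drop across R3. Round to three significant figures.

Total series resistance ΣR = 2.77 + 2.29 + 14.6 + 37.4 + 27.1 = 84.16 MΩ.
By the voltage-divider rule, V = 6.62 × 14.60/84.16 = 1.148 V.

V ≈ 1.15 V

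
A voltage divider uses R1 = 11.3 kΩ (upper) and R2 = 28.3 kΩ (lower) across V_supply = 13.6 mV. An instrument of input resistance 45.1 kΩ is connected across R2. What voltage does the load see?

V_out ≈ 8.24 mV

The load sits in parallel with R2, giving an effective lower resistance R2' = R2·R_L/(R2+R_L) = 17.39 kΩ.
Then V_out = V_supply · R2'/(R1 + R2') = 13.6 × 17.39/28.69 = 8.243 mV.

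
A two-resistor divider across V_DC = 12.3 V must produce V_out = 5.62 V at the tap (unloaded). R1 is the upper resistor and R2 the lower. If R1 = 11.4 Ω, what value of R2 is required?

V_out/V_DC = R2/(R1+R2) = 0.4569.
Rearranging, R2 = R1·k/(1−k) = 11.4 × 0.8413 = 9.591 Ω.

R2 ≈ 9.59 Ω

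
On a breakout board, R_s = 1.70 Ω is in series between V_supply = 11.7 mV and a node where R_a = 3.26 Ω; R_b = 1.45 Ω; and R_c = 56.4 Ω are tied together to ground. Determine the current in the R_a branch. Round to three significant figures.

I ≈ 1.32 mA

Equivalent of the parallel group: R_p = 0.9861 Ω.
Node voltage V_A = V_supply · R_p/(R_s + R_p) = 11.7 × 0.3671 = 4.295 mV.
I(R_a) = V_A / R_a = 4.295/3.26 = 1.318 mA.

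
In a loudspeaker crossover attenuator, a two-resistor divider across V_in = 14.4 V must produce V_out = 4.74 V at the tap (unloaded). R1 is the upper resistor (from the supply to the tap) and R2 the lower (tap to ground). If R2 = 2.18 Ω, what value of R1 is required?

The divider ratio is R2/(R1+R2) = 4.74/14.4 = 0.3292.
Rearranging, R1 = R2·(1−k)/k = 2.18 × 2.038 = 4.443 Ω.

R1 ≈ 4.44 Ω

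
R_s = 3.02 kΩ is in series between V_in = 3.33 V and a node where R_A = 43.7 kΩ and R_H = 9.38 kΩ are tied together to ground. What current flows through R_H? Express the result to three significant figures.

I ≈ 0.255 mA

Combine the parallel branches: R_p = (1/43.7 + 1/9.38)⁻¹ = 7.722 kΩ.
V_A by voltage divider: V_A = 3.33 × 7.722/(3.02 + 7.722) = 2.394 V.
I(R_H) = V_A / R_H = 2.394/9.38 = 0.2552 mA.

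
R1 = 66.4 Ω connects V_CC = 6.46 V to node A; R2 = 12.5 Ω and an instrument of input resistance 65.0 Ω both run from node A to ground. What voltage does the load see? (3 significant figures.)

R2 ‖ R_L = (12.5 × 65.0)/(12.5 + 65.0) = 10.48 Ω.
Now apply the divider: V_out = 6.46 × 0.1364 = 0.8809 V.
(Unloaded it would be 1.02 V; the load pulls it down.)

V_out ≈ 0.881 V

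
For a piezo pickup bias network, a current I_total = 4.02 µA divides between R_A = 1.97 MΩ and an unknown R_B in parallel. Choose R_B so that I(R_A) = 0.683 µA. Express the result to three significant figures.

R_B ≈ 0.403 MΩ

Two-branch current divider: I_A = I_total · R_B/(R_A + R_B).
0.683/4.02 = R_B/(R_A + R_B) → R_B = R_A · (0.1699)/(1 − 0.1699) = 1.97 × 0.2047 = 0.4032 MΩ.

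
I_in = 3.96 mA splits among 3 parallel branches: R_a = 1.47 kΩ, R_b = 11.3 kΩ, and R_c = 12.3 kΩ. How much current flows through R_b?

I ≈ 0.412 mA

ΣG = 1/1.47 + 1/11.3 + 1/12.3 = 0.8501.
Current divider: I(R_b) = I_in · G_k/ΣG = 3.96 × (0.08850/0.8501) = 3.96 × 0.1041 = 0.4123 mA.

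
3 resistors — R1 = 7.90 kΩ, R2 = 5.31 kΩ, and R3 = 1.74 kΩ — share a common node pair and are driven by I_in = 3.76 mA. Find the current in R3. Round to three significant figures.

I ≈ 2.43 mA

ΣG = 1/7.90 + 1/5.31 + 1/1.74 = 0.8896.
By the current-divider rule, I = I_in · G_k/ΣG = 3.76 × 0.6460 = 2.429 mA.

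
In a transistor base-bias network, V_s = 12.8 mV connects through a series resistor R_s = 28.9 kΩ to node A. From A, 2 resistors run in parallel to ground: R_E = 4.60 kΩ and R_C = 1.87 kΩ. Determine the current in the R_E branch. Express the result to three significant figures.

Combine the parallel branches: R_p = (1/4.60 + 1/1.87)⁻¹ = 1.330 kΩ.
V_A by voltage divider: V_A = 12.8 × 1.330/(28.9 + 1.330) = 0.5630 mV.
Branch current I = V_A/R_E = 0.5630/4.60 = 0.1224 µA.
(Equivalently: I_total = 0.4234 µA, then current-divider fraction G_k/ΣG = 0.2890.)

I ≈ 0.122 µA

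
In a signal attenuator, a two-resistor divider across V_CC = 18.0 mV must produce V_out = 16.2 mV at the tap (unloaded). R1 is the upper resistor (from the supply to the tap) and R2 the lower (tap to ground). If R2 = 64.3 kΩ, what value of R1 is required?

Required fraction k = V_out/V_CC = 0.9000.
So R1 = R2 · (V_CC/V_out − 1) = 64.3 × (18.0/16.2 − 1) = 64.3 × 0.1111 = 7.144 kΩ.

R1 ≈ 7.14 kΩ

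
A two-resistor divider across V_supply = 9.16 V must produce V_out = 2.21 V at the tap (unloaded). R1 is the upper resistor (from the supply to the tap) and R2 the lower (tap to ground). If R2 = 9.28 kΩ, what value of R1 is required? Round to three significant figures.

V_out/V_supply = R2/(R1+R2) = 0.2413.
So R1 = R2 · (V_supply/V_out − 1) = 9.28 × (9.16/2.21 − 1) = 9.28 × 3.145 = 29.18 kΩ.

R1 ≈ 29.2 kΩ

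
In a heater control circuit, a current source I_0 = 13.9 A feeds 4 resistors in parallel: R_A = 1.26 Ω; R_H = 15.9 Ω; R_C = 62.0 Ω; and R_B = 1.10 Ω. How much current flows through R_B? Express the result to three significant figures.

Total conductance ΣG = 1/1.26 + 1/15.9 + 1/62.0 + 1/1.10 = 1.782 (units of 1/Ω).
Current divider: I(R_B) = I_0 · G_k/ΣG = 13.9 × (0.9091/1.782) = 13.9 × 0.5102 = 7.092 A.

I ≈ 7.09 A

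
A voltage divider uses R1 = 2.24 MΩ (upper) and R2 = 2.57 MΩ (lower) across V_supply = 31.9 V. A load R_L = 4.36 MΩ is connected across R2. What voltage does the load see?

V_out ≈ 13.4 V

R2 ‖ R_L = (2.57 × 4.36)/(2.57 + 4.36) = 1.617 MΩ.
Voltage divider with the loaded lower leg: V_out = 31.9 × 1.617/(2.24 + 1.617) = 31.9 × 0.4192 = 13.37 V.
(Unloaded it would be 17.0 V; the load pulls it down.)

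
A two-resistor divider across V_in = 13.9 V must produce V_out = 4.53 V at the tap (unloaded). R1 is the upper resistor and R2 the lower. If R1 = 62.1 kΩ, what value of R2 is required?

Required fraction k = V_out/V_in = 0.3259.
R2 = R1 · 0.3259/(1 − 0.3259) = 30.02 kΩ.

R2 ≈ 30.0 kΩ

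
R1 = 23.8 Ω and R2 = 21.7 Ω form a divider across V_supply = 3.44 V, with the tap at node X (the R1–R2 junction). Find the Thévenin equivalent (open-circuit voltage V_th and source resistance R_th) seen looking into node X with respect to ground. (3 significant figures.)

Open-circuit (no load on X): V_th = V_supply · R2/(R1 + R2) = 3.44 × 21.7/(23.80 + 21.7) = 1.641 V.
With V_supply suppressed (replaced by a short), R_th = R1 ‖ R2 = (23.80 × 21.7)/(23.80 + 21.7) = 11.35 Ω.

V_th ≈ 1.64 V, R_th ≈ 11.4 Ω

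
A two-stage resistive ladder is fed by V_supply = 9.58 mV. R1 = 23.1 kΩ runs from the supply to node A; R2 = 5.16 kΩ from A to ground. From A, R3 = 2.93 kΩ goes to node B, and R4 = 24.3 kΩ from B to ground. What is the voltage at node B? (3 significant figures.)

V_B ≈ 1.35 mV

Node A sees R2 in parallel with the series input of stage 2, R3 + R4 = 27.23 kΩ.
Effective lower resistance at A: R2 ‖ 27.23 = 4.338 kΩ.
First divider: V_A = V_supply · 4.338/(23.1 + 4.338) = 1.515 mV.
Stage 2 is unloaded, so V_B = V_A · R4/(R3+R4) = 1.515 × 24.3/27.23 = 1.352 mV.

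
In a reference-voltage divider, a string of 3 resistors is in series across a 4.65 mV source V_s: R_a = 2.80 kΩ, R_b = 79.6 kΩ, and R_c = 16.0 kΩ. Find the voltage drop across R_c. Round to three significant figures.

V ≈ 0.756 mV

ΣR = 2.80 + 79.6 + 16.0 = 98.40 kΩ.
Voltage divider: V = V_s · (16.00 / 98.40) = 4.65 × 0.1626 = 0.7561 mV.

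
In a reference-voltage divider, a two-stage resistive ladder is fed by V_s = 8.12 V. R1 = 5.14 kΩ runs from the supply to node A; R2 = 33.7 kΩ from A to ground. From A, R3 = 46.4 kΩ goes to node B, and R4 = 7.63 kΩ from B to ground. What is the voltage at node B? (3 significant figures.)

V_B ≈ 0.919 V

Looking into the second stage from A: R3 + R4 = 54.03 kΩ appears in parallel with R2.
Effective lower resistance at A: R2 ‖ 54.03 = 20.75 kΩ.
V_A = 8.12 × 20.75/(5.14 + 20.75) = 6.508 V.
V_B = V_A × 0.1412 = 0.9191 V.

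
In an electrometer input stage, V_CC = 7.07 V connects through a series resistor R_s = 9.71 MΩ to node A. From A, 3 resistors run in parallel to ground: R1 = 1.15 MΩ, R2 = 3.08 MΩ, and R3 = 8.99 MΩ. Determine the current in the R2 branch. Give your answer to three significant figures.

I ≈ 0.168 µA

Parallel bank: R_p = 1/(1/1.15 + 1/3.08 + 1/8.99) = 0.7660 MΩ.
V_A = 7.07 × 0.7660/10.48 = 0.5170 V.
Branch current I = V_A/R2 = 0.5170/3.08 = 0.1678 µA.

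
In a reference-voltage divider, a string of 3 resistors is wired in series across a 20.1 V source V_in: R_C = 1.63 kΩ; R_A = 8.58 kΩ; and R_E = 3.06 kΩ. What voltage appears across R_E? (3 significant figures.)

V ≈ 4.63 V

Series total: ΣR = 1.63 + 8.58 + 3.06 = 13.27 kΩ.
V = V_in · R/ΣR = 20.1 × 0.2306 = 4.635 V.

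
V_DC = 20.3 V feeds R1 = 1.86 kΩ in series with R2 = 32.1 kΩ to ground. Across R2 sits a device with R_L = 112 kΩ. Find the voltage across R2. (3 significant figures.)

V_out ≈ 18.9 V

First combine the lower leg with the load: R2 ‖ R_L = 24.95 kΩ.
Now apply the divider: V_out = 20.3 × 0.9306 = 18.89 V.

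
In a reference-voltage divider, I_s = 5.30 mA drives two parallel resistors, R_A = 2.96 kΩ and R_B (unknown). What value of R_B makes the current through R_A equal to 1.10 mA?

In a two-way split, I_A/I_s = R_B/(R_A + R_B).
1.10/5.30 = R_B/(R_A + R_B) → R_B = R_A · (0.2075)/(1 − 0.2075) = 2.96 × 0.2619 = 0.7752 kΩ.

R_B ≈ 0.775 kΩ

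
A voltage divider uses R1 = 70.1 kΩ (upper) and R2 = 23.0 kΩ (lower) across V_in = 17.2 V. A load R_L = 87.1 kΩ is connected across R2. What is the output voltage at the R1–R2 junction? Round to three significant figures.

V_out ≈ 3.54 V

The load sits in parallel with R2, giving an effective lower resistance R2' = R2·R_L/(R2+R_L) = 18.20 kΩ.
Then V_out = V_in · R2'/(R1 + R2') = 17.2 × 18.20/88.30 = 3.544 V.
(Unloaded it would be 4.25 V; the load pulls it down.)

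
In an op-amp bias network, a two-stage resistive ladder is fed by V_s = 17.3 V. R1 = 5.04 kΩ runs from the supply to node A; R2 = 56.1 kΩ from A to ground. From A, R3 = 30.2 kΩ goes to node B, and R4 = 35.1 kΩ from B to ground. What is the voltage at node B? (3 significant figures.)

V_B ≈ 7.97 V

Node A sees R2 in parallel with the series input of stage 2, R3 + R4 = 65.30 kΩ.
Effective lower resistance at A: R2 ‖ 65.30 = 30.18 kΩ.
First divider: V_A = V_s · 30.18/(5.04 + 30.18) = 14.82 V.
Stage 2 is unloaded, so V_B = V_A · R4/(R3+R4) = 14.82 × 35.1/65.30 = 7.968 V.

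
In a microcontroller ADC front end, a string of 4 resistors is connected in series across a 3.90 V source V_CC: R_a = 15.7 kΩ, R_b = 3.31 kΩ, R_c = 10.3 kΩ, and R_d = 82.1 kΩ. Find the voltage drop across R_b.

V ≈ 0.116 V

ΣR = 15.7 + 3.31 + 10.3 + 82.1 = 111.4 kΩ.
By the voltage-divider rule, V = 3.90 × 3.310/111.4 = 0.1159 V.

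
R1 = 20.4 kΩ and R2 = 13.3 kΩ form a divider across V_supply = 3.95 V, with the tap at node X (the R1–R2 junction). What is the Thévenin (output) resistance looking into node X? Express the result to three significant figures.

R_th ≈ 8.05 kΩ

Zeroing V_supply shorts the top of R1 to ground, so R_th = R1 ‖ R2 = 8.051 kΩ.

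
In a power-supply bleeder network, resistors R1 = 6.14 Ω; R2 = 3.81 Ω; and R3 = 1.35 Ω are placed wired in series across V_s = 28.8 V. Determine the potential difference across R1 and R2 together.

V ≈ 25.4 V

Series total: ΣR = 6.14 + 3.81 + 1.35 = 11.30 Ω.
R_{R1..R2} = 6.14 + 3.81 = 9.950 Ω.
Voltage divider: V = V_s · (9.950 / 11.30) = 28.8 × 0.8805 = 25.36 V.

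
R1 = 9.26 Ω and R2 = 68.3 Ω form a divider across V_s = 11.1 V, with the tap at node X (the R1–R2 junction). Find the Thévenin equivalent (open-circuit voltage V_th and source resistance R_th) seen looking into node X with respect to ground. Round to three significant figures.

V_th is the unloaded tap voltage: V_s · R2/(R1+R2) = 11.1 × 0.8806 = 9.775 V.
With V_s suppressed (replaced by a short), R_th = R1 ‖ R2 = (9.260 × 68.3)/(9.260 + 68.3) = 8.154 Ω.

V_th ≈ 9.77 V, R_th ≈ 8.15 Ω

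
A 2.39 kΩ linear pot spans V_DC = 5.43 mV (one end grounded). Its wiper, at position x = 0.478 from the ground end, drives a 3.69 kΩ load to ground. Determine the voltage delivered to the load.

Split the track: R_lower = x·R_p = 1.142 kΩ, R_upper = (1−x)·R_p = 1.248 kΩ.
Lower segment in parallel with the load: 1.142 ‖ 3.69 = 0.8723 kΩ.
Loaded-divider output: V_out = 5.43 × 0.4115 = 2.234 mV.
(Unloaded: V_out = x·V_DC = 2.60 mV.)

V_out ≈ 2.23 mV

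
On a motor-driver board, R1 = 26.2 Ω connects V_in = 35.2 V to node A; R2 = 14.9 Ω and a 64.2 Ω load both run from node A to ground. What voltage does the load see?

R2 ‖ R_L = (14.9 × 64.2)/(14.9 + 64.2) = 12.09 Ω.
Now apply the divider: V_out = 35.2 × 0.3158 = 11.12 V.

V_out ≈ 11.1 V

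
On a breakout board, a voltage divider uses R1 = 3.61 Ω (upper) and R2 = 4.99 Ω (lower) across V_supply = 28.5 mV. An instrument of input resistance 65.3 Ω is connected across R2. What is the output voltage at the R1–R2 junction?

V_out ≈ 16.0 mV

R2 ‖ R_L = (4.99 × 65.3)/(4.99 + 65.3) = 4.636 Ω.
Now apply the divider: V_out = 28.5 × 0.5622 = 16.02 mV.
(Unloaded it would be 16.5 mV; the load pulls it down.)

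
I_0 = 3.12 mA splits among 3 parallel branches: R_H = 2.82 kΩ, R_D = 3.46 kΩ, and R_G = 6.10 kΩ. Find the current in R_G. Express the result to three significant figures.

I ≈ 0.633 mA

Conductances: ΣG = 1/2.82 + 1/3.46 + 1/6.10 = 0.8076 (1/kΩ).
By the current-divider rule, I = I_0 · G_k/ΣG = 3.12 × 0.2030 = 0.6334 mA.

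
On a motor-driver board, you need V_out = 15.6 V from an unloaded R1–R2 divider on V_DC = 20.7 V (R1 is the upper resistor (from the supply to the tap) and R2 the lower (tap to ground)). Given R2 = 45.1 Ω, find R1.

V_out/V_DC = R2/(R1+R2) = 0.7536.
R1 = R2·(1/k − 1) = 45.1 × 0.3269 = 14.74 Ω.

R1 ≈ 14.7 Ω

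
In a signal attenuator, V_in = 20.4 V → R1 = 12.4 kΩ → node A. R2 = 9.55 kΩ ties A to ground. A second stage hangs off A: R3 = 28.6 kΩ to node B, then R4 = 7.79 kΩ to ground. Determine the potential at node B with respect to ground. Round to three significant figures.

V_B ≈ 1.65 V

Node A sees R2 in parallel with the series input of stage 2, R3 + R4 = 36.39 kΩ.
Effective lower resistance at A: R2 ‖ 36.39 = 7.565 kΩ.
First divider: V_A = V_in · 7.565/(12.4 + 7.565) = 7.730 V.
Then the unloaded second divider: V_B = V_A × R4/(R3+R4) = 7.730 × 0.2141 = 1.655 V.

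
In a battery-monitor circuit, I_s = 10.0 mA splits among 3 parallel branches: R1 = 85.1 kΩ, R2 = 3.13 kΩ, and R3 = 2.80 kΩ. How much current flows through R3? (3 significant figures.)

I ≈ 5.19 mA

ΣG = 1/85.1 + 1/3.13 + 1/2.80 = 0.6884.
Current divider: I(R3) = I_s · G_k/ΣG = 10.0 × (0.3571/0.6884) = 10.0 × 0.5188 = 5.188 mA.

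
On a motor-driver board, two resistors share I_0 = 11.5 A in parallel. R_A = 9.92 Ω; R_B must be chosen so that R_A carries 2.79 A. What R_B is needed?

The fraction through R_A equals R_B/(R_A+R_B).
With f = 0.2426, R_B = R_A · f/(1−f) = 9.92 × 0.3203 = 3.178 Ω.

R_B ≈ 3.18 Ω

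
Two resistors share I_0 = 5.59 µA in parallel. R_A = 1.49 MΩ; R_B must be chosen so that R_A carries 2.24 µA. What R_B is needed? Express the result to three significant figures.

In a two-way split, I_A/I_0 = R_B/(R_A + R_B).
With f = 0.4007, R_B = R_A · f/(1−f) = 1.49 × 0.6687 = 0.9963 MΩ.

R_B ≈ 0.996 MΩ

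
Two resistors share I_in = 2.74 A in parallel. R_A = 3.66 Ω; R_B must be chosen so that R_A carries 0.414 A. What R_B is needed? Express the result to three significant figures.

R_B ≈ 0.651 Ω

Two-branch current divider: I_A = I_in · R_B/(R_A + R_B).
0.414/2.74 = R_B/(R_A + R_B) → R_B = R_A · (0.1511)/(1 − 0.1511) = 3.66 × 0.1780 = 0.6514 Ω.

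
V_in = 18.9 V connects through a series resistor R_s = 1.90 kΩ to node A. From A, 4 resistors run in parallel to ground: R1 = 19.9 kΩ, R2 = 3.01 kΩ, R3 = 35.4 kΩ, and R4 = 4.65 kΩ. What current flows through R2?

Parallel bank: R_p = 1/(1/19.9 + 1/3.01 + 1/35.4 + 1/4.65) = 1.598 kΩ.
Node voltage V_A = V_in · R_p/(R_s + R_p) = 18.9 × 0.4568 = 8.634 V.
Branch current I = V_A/R2 = 8.634/3.01 = 2.868 mA.

I ≈ 2.87 mA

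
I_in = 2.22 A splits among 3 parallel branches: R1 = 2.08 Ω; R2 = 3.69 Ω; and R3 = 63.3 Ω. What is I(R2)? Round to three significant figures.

I ≈ 0.784 A

Conductances: ΣG = 1/2.08 + 1/3.69 + 1/63.3 = 0.7676 (1/Ω).
Current divider: I(R2) = I_in · G_k/ΣG = 2.22 × (0.2710/0.7676) = 2.22 × 0.3531 = 0.7838 A.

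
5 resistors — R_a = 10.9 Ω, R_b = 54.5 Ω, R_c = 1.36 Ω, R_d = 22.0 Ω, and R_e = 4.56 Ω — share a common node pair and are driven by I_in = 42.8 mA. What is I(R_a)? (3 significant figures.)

I ≈ 3.54 mA

Conductances: ΣG = 1/10.9 + 1/54.5 + 1/1.36 + 1/22.0 + 1/4.56 = 1.110 (1/Ω).
By the current-divider rule, I = I_in · G_k/ΣG = 42.8 × 0.08264 = 3.537 mA.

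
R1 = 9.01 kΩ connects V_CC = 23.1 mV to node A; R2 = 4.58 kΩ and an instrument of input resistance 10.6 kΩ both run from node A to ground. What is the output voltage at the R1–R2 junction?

V_out ≈ 6.05 mV

The load sits in parallel with R2, giving an effective lower resistance R2' = R2·R_L/(R2+R_L) = 3.198 kΩ.
Voltage divider with the loaded lower leg: V_out = 23.1 × 3.198/(9.01 + 3.198) = 23.1 × 0.2620 = 6.051 mV.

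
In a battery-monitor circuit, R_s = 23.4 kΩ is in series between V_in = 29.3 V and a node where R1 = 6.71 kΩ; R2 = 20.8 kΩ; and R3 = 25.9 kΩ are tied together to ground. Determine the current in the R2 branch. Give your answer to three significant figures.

Parallel bank: R_p = 1/(1/6.71 + 1/20.8 + 1/25.9) = 4.242 kΩ.
V_A = 29.3 × 4.242/27.64 = 4.497 V.
I(R2) = V_A / R2 = 4.497/20.8 = 0.2162 mA.
(Check via current divider: I_total = 1.060 mA; share G_k/ΣG = 0.2040 → same result.)

I ≈ 0.216 mA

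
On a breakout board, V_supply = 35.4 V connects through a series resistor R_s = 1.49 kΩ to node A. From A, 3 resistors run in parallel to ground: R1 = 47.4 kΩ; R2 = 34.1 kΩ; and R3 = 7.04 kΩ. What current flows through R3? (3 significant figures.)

Combine the parallel branches: R_p = (1/47.4 + 1/34.1 + 1/7.04)⁻¹ = 5.196 kΩ.
V_A by voltage divider: V_A = 35.4 × 5.196/(1.49 + 5.196) = 27.51 V.
I(R3) = V_A / R3 = 27.51/7.04 = 3.908 mA.
(Equivalently: I_total = 5.295 mA, then current-divider fraction G_k/ΣG = 0.7380.)

I ≈ 3.91 mA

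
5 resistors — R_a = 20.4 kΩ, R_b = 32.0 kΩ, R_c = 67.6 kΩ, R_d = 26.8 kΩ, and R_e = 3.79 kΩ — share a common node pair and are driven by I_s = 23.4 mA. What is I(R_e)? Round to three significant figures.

Total conductance ΣG = 1/20.4 + 1/32.0 + 1/67.6 + 1/26.8 + 1/3.79 = 0.3962 (units of 1/kΩ).
By the current-divider rule, I = I_s · G_k/ΣG = 23.4 × 0.6659 = 15.58 mA.

I ≈ 15.6 mA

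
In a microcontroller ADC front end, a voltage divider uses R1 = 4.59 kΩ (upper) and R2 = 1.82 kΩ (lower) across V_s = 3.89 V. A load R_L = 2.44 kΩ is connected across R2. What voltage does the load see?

R2 ‖ R_L = (1.82 × 2.44)/(1.82 + 2.44) = 1.042 kΩ.
Voltage divider with the loaded lower leg: V_out = 3.89 × 1.042/(4.59 + 1.042) = 3.89 × 0.1851 = 0.7200 V.
(Unloaded it would be 1.10 V; the load pulls it down.)

V_out ≈ 0.720 V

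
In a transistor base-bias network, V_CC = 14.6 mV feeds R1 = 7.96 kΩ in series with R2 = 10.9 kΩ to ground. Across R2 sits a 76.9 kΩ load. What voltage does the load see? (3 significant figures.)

First combine the lower leg with the load: R2 ‖ R_L = 9.547 kΩ.
Then V_out = V_CC · R2'/(R1 + R2') = 14.6 × 9.547/17.51 = 7.962 mV.

V_out ≈ 7.96 mV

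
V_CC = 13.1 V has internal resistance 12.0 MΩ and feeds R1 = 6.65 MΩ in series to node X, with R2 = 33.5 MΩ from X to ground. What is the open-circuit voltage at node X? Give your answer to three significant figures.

R1' = 12.0 + 6.65 = 18.65 MΩ (source resistance + R1).
Open-circuit (no load on X): V_th = V_CC · R2/(R1' + R2) = 13.1 × 33.5/(18.65 + 33.5) = 8.415 V.

V_th ≈ 8.42 V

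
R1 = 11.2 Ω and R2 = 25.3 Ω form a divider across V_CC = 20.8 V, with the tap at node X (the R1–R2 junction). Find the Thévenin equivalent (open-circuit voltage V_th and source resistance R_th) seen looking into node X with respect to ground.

V_th ≈ 14.4 V, R_th ≈ 7.76 Ω

With X open, the divider is unloaded: V_th = 20.8 × 25.3/36.50 = 14.42 V.
With V_CC suppressed (replaced by a short), R_th = R1 ‖ R2 = (11.20 × 25.3)/(11.20 + 25.3) = 7.763 Ω.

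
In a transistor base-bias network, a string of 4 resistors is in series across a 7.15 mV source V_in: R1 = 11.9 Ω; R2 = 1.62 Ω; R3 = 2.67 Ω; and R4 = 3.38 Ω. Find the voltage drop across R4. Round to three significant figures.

ΣR = 11.9 + 1.62 + 2.67 + 3.38 = 19.57 Ω.
V = V_in · R/ΣR = 7.15 × 0.1727 = 1.235 mV.

V ≈ 1.23 mV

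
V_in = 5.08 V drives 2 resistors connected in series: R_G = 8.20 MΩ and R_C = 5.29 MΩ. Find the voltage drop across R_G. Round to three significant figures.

V ≈ 3.09 V

Series total: ΣR = 8.20 + 5.29 = 13.49 MΩ.
By the voltage-divider rule, V = 5.08 × 8.200/13.49 = 3.088 V.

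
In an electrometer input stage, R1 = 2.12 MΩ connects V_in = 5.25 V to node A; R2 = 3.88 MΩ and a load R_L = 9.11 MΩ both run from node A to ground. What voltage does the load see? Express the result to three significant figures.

The load sits in parallel with R2, giving an effective lower resistance R2' = R2·R_L/(R2+R_L) = 2.721 MΩ.
Voltage divider with the loaded lower leg: V_out = 5.25 × 2.721/(2.12 + 2.721) = 5.25 × 0.5621 = 2.951 V.

V_out ≈ 2.95 V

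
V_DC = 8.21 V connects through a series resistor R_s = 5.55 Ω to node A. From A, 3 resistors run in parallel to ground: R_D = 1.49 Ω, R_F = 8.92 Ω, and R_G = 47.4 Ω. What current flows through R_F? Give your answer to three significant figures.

Equivalent of the parallel group: R_p = 1.243 Ω.
V_A by voltage divider: V_A = 8.21 × 1.243/(5.55 + 1.243) = 1.503 V.
Branch current I = V_A/R_F = 1.503/8.92 = 0.1684 A.
(Equivalently: I_total = 1.209 A, then current-divider fraction G_k/ΣG = 0.1394.)

I ≈ 0.168 A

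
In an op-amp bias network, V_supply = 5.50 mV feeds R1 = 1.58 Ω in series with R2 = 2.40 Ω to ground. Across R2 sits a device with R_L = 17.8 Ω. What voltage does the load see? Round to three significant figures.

V_out ≈ 3.15 mV

R2 ‖ R_L = (2.40 × 17.8)/(2.40 + 17.8) = 2.115 Ω.
Now apply the divider: V_out = 5.50 × 0.5724 = 3.148 mV.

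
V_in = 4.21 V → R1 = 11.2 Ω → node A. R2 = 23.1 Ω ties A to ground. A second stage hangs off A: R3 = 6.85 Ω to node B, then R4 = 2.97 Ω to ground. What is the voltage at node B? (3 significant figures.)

Node A sees R2 in parallel with the series input of stage 2, R3 + R4 = 9.820 Ω.
Effective lower resistance at A: R2 ‖ 9.820 = 6.891 Ω.
V_A = 4.21 × 6.891/(11.2 + 6.891) = 1.604 V.
Then the unloaded second divider: V_B = V_A × R4/(R3+R4) = 1.604 × 0.3024 = 0.4850 V.

V_B ≈ 0.485 V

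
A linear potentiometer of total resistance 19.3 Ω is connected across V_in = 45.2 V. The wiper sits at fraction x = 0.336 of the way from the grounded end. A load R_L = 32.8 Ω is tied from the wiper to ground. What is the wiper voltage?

Lower segment x·R_p = 6.485 Ω; upper segment (1−x)·R_p = 12.82 Ω.
Lower segment in parallel with the load: 6.485 ‖ 32.8 = 5.414 Ω.
V_out = 45.2 × 5.414/(12.82 + 5.414) = 13.42 V.

V_out ≈ 13.4 V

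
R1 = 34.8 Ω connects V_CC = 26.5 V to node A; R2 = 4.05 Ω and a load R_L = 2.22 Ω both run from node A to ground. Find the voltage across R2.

V_out ≈ 1.05 V

R2 ‖ R_L = (4.05 × 2.22)/(4.05 + 2.22) = 1.434 Ω.
Now apply the divider: V_out = 26.5 × 0.03958 = 1.049 V.
(Unloaded it would be 2.76 V; the load pulls it down.)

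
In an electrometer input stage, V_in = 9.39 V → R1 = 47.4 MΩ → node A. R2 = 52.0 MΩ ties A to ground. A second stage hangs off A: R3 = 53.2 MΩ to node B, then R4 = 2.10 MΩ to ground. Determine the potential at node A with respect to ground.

V_A ≈ 3.39 V

The second stage (R3 + R4 = 55.30 MΩ) loads node A in parallel with R2.
R2 ‖ (R3+R4) = 26.80 MΩ.
V_A = 9.39 × 26.80/(47.4 + 26.80) = 3.392 V.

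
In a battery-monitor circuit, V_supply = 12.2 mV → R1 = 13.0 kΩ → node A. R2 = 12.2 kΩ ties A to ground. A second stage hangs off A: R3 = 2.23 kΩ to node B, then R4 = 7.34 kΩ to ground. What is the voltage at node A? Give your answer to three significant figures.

V_A ≈ 3.56 mV

Node A sees R2 in parallel with the series input of stage 2, R3 + R4 = 9.570 kΩ.
R2 ‖ (R3+R4) = 5.363 kΩ.
First divider: V_A = V_supply · 5.363/(13.0 + 5.363) = 3.563 mV.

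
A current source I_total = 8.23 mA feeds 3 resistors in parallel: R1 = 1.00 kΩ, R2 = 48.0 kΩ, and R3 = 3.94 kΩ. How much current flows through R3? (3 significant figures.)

ΣG = 1/1.00 + 1/48.0 + 1/3.94 = 1.275.
By the current-divider rule, I = I_total · G_k/ΣG = 8.23 × 0.1991 = 1.639 mA.

I ≈ 1.64 mA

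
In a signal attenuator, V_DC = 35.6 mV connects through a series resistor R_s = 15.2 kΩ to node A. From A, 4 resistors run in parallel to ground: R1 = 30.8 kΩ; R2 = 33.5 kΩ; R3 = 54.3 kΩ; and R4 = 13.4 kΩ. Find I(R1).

Combine the parallel branches: R_p = (1/30.8 + 1/33.5 + 1/54.3 + 1/13.4)⁻¹ = 6.437 kΩ.
V_A by voltage divider: V_A = 35.6 × 6.437/(15.2 + 6.437) = 10.59 mV.
Branch current I = V_A/R1 = 10.59/30.8 = 0.3438 µA.

I ≈ 0.344 µA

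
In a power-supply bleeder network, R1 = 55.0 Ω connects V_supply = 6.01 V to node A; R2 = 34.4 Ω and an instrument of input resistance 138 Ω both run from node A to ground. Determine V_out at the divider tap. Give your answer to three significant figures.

R2 ‖ R_L = (34.4 × 138)/(34.4 + 138) = 27.54 Ω.
Voltage divider with the loaded lower leg: V_out = 6.01 × 27.54/(55.0 + 27.54) = 6.01 × 0.3336 = 2.005 V.
(Unloaded it would be 2.31 V; the load pulls it down.)

V_out ≈ 2.01 V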